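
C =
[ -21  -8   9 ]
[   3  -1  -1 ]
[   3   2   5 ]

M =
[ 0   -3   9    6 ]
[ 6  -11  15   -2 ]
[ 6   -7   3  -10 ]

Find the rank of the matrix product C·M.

2

First compute CM:
[[  6,  88, -282, -200],
 [-12,   9,   9,  30],
 [ 42, -66,  72, -36]]
Now row reduce the product.
R2 ← R2 + (2)·R1: [0, 185, -555, -370]
R3 ← R3 − (7)·R1: [0, -682, 2046, 1364]
R3 ← R3 + (682/185)·R2: [0, 0, 0, 0]
2 nonzero rows, so rank(CM) = 2.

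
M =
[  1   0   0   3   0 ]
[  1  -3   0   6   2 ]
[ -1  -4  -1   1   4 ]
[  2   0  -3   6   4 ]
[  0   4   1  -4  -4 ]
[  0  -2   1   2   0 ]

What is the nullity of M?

2

Row reduce to echelon form.
R2 ← R2 − R1: [0, -3, 0, 3, 2]
R3 ← R3 + R1: [0, -4, -1, 4, 4]
R4 ← R4 − (2)·R1: [0, 0, -3, 0, 4]
R3 ← R3 − (4/3)·R2: [0, 0, -1, 0, 4/3]
R5 ← R5 + (4/3)·R2: [0, 0, 1, 0, -4/3]
R6 ← R6 − (2/3)·R2: [0, 0, 1, 0, -4/3]
R4 ← R4 − (3)·R3: [0, 0, 0, 0, 0]
R5 ← R5 + R3: [0, 0, 0, 0, 0]
R6 ← R6 + R3: [0, 0, 0, 0, 0]
3 nonzero rows, so rank(M) = 3.
M has 5 columns; by rank–nullity, nullity = 5 − 3 = 2.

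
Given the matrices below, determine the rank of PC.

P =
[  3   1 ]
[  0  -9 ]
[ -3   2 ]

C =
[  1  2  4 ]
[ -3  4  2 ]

2

First compute PC:
[[  0,  10,  14],
 [ 27, -36, -18],
 [ -9,   2,  -8]]
Now row reduce the product.
Swap R1 ↔ R2
R3 ← R3 + (1/3)·R1: [0, -10, -14]
R3 ← R3 + R2: [0, 0, 0]
2 nonzero rows, so rank(PC) = 2.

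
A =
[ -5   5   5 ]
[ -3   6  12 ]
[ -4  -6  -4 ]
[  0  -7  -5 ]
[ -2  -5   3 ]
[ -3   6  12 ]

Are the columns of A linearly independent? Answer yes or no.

yes

Row reduce A to echelon form.
R2 ← R2 − (3/5)·R1: [0, 3, 9]
R3 ← R3 − (4/5)·R1: [0, -10, -8]
R5 ← R5 − (2/5)·R1: [0, -7, 1]
R6 ← R6 − (3/5)·R1: [0, 3, 9]
R3 ← R3 + (10/3)·R2: [0, 0, 22]
R4 ← R4 + (7/3)·R2: [0, 0, 16]
R5 ← R5 + (7/3)·R2: [0, 0, 22]
R6 ← R6 − R2: [0, 0, 0]
R4 ← R4 − (8/11)·R3: [0, 0, 0]
R5 ← R5 − R3: [0, 0, 0]
3 pivots among 3 columns.
Every column is a pivot column, so the columns are linearly independent.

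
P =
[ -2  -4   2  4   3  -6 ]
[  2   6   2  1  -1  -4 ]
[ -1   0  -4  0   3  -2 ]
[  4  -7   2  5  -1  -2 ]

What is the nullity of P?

Row reduce to echelon form.
R2 ← R2 + R1: [0, 2, 4, 5, 2, -10]
R3 ← R3 − (1/2)·R1: [0, 2, -5, -2, 3/2, 1]
R4 ← R4 + (2)·R1: [0, -15, 6, 13, 5, -14]
R3 ← R3 − R2: [0, 0, -9, -7, -1/2, 11]
R4 ← R4 + (15/2)·R2: [0, 0, 36, 101/2, 20, -89]
R4 ← R4 + (4)·R3: [0, 0, 0, 45/2, 18, -45]
4 nonzero rows, so rank(P) = 4.
P has 6 columns; by rank–nullity, nullity = 6 − 4 = 2.

2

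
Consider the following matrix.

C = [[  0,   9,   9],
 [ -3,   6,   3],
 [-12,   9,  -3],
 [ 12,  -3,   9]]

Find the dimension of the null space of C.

Row reduce to echelon form.
Swap R1 ↔ R2
R3 ← R3 − (4)·R1: [0, -15, -15]
R4 ← R4 + (4)·R1: [0, 21, 21]
R3 ← R3 + (5/3)·R2: [0, 0, 0]
R4 ← R4 − (7/3)·R2: [0, 0, 0]
2 nonzero rows, so rank(C) = 2.
C has 3 columns; by rank–nullity, nullity = 3 − 2 = 1.

1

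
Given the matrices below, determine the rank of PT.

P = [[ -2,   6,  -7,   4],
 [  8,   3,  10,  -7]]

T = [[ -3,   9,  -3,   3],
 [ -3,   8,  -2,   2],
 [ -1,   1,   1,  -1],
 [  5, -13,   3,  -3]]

2

First compute PT:
[[ 15, -29,  -1,   1],
 [-78, 197, -41,  41]]
Now row reduce the product.
R2 ← R2 + (26/5)·R1: [0, 231/5, -231/5, 231/5]
2 nonzero rows, so rank(PT) = 2.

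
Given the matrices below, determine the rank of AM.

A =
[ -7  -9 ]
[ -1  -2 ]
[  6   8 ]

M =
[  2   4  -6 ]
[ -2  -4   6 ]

1

First compute AM:
[[  4,   8, -12],
 [  2,   4,  -6],
 [ -4,  -8,  12]]
Now row reduce the product.
R2 ← R2 − (1/2)·R1: [0, 0, 0]
R3 ← R3 + R1: [0, 0, 0]
1 nonzero row, so rank(AM) = 1.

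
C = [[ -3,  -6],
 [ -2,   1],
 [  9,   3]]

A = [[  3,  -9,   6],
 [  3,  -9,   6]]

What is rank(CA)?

1

First compute CA:
[[-27,  81, -54],
 [ -3,   9,  -6],
 [ 36, -108,  72]]
Now row reduce the product.
R2 ← R2 − (1/9)·R1: [0, 0, 0]
R3 ← R3 + (4/3)·R1: [0, 0, 0]
1 nonzero row, so rank(CA) = 1.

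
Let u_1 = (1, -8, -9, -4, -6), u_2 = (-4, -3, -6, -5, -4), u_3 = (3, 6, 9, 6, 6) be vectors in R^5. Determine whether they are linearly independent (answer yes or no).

no

Form the matrix with these vectors as rows and row reduce.
R2 ← R2 + (4)·R1: [0, -35, -42, -21, -28]
R3 ← R3 − (3)·R1: [0, 30, 36, 18, 24]
R3 ← R3 + (6/7)·R2: [0, 0, 0, 0, 0]
2 nonzero rows, so the 3 vectors span a space of dimension 2.
Since 2 < 3, the vectors are linearly dependent.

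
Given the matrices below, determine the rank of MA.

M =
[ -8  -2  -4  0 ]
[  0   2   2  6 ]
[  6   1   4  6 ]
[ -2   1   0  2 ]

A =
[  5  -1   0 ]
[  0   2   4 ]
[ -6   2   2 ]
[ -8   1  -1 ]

3

First compute MA:
[[-16,  -4, -16],
 [-60,  14,   6],
 [-42,  10,   6],
 [-26,   6,   2]]
Now row reduce the product.
R2 ← R2 − (15/4)·R1: [0, 29, 66]
R3 ← R3 − (21/8)·R1: [0, 41/2, 48]
R4 ← R4 − (13/8)·R1: [0, 25/2, 28]
R3 ← R3 − (41/58)·R2: [0, 0, 39/29]
R4 ← R4 − (25/58)·R2: [0, 0, -13/29]
R4 ← R4 + (1/3)·R3: [0, 0, 0]
3 nonzero rows, so rank(MA) = 3.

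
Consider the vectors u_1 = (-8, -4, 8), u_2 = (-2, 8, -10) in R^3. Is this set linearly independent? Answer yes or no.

Form the matrix with these vectors as rows and row reduce.
R2 ← R2 − (1/4)·R1: [0, 9, -12]
2 nonzero rows, so the 2 vectors span a space of dimension 2.
Since 2 = 2, the vectors are linearly independent.

yes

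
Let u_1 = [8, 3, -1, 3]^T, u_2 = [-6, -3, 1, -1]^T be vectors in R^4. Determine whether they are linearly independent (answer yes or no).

Form the matrix with these vectors as rows and row reduce.
R2 ← R2 + (3/4)·R1: [0, -3/4, 1/4, 5/4]
2 nonzero rows, so the 2 vectors span a space of dimension 2.
Since 2 = 2, the vectors are linearly independent.

yes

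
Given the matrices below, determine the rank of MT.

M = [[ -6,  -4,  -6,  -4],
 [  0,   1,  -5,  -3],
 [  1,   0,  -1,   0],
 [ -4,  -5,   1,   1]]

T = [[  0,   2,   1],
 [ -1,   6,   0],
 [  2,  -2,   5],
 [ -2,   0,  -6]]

First compute MT:
[[  0, -24, -12],
 [ -5,  16,  -7],
 [ -2,   4,  -4],
 [  5, -40,  -5]]
Now row reduce the product.
Swap R1 ↔ R2
R3 ← R3 − (2/5)·R1: [0, -12/5, -6/5]
R4 ← R4 + R1: [0, -24, -12]
R3 ← R3 − (1/10)·R2: [0, 0, 0]
R4 ← R4 − R2: [0, 0, 0]
2 nonzero rows, so rank(MT) = 2.

2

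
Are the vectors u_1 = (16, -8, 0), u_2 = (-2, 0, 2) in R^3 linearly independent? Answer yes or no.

yes

Form the matrix with these vectors as rows and row reduce.
R2 ← R2 + (1/8)·R1: [0, -1, 2]
2 nonzero rows, so the 2 vectors span a space of dimension 2.
Since 2 = 2, the vectors are linearly independent.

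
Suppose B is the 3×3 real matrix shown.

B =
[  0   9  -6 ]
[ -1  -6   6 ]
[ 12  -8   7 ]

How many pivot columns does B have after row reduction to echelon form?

Row reduce to echelon form.
Swap R1 ↔ R2
R3 ← R3 + (12)·R1: [0, -80, 79]
R3 ← R3 + (80/9)·R2: [0, 0, 77/3]
Echelon form has 3 nonzero rows, so rank(B) = 3.
Each nonzero row contributes one pivot column: 3 pivot columns.

3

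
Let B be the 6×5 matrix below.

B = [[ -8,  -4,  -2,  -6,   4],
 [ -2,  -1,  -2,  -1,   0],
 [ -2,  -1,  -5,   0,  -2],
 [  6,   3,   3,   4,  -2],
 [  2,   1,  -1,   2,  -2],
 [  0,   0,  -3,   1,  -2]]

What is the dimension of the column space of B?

2

Row reduce to echelon form.
R2 ← R2 − (1/4)·R1: [0, 0, -3/2, 1/2, -1]
R3 ← R3 − (1/4)·R1: [0, 0, -9/2, 3/2, -3]
R4 ← R4 + (3/4)·R1: [0, 0, 3/2, -1/2, 1]
R5 ← R5 + (1/4)·R1: [0, 0, -3/2, 1/2, -1]
R3 ← R3 − (3)·R2: [0, 0, 0, 0, 0]
R4 ← R4 + R2: [0, 0, 0, 0, 0]
R5 ← R5 − R2: [0, 0, 0, 0, 0]
R6 ← R6 − (2)·R2: [0, 0, 0, 0, 0]
Echelon form has 2 nonzero rows, so rank(B) = 2.
The column space has dimension equal to the rank: 2.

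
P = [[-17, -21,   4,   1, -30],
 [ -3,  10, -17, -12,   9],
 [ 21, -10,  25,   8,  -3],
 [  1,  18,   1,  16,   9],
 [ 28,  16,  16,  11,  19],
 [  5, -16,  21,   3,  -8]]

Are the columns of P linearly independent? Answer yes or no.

yes

Row reduce P to echelon form.
R2 ← R2 − (3/17)·R1: [0, 233/17, -301/17, -207/17, 243/17]
R3 ← R3 + (21/17)·R1: [0, -611/17, 509/17, 157/17, -681/17]
R4 ← R4 + (1/17)·R1: [0, 285/17, 21/17, 273/17, 123/17]
R5 ← R5 + (28/17)·R1: [0, -316/17, 384/17, 215/17, -517/17]
R6 ← R6 + (5/17)·R1: [0, -377/17, 377/17, 56/17, -286/17]
R3 ← R3 + (611/233)·R2: [0, 0, -3842/233, -5288/233, -600/233]
R4 ← R4 − (285/233)·R2: [0, 0, 5334/233, 7212/233, -2388/233]
R5 ← R5 + (316/233)·R2: [0, 0, -332/233, -901/233, -2569/233]
R6 ← R6 + (377/233)·R2: [0, 0, -1508/233, -3823/233, 1469/233]
R4 ← R4 + (2667/1921)·R3: [0, 0, 0, -1068/1921, -26556/1921]
R5 ← R5 − (166/1921)·R3: [0, 0, 0, -3661/1921, -20753/1921]
R6 ← R6 − (754/1921)·R3: [0, 0, 0, -14407/1921, 14053/1921]
R5 ← R5 − (3661/1068)·R4: [0, 0, 0, 0, 3256/89]
R6 ← R6 − (14407/1068)·R4: [0, 0, 0, 0, 17248/89]
R6 ← R6 − (196/37)·R5: [0, 0, 0, 0, 0]
5 pivots among 5 columns.
Every column is a pivot column, so the columns are linearly independent.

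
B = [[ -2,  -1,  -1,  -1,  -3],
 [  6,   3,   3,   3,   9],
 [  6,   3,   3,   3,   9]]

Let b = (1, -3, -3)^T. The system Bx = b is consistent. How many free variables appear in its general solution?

Row reduce the augmented matrix [B | b].
R2 ← R2 + (3)·R1: [0, 0, 0, 0, 0, 0]
R3 ← R3 + (3)·R1: [0, 0, 0, 0, 0, 0]
The echelon form has 1 nonzero rows, and every pivot lies in the first 5 columns, so rank(B) = rank([B|b]) = 1.
The system is consistent.
Free variables = (unknowns) − (rank) = 5 − 1 = 4.

4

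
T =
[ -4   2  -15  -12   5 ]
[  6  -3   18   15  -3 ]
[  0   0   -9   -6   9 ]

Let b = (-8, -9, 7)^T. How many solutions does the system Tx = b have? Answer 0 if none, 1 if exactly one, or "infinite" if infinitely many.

0

Row reduce the augmented matrix [T | b].
R2 ← R2 + (3/2)·R1: [0, 0, -9/2, -3, 9/2, -21]
R3 ← R3 − (2)·R2: [0, 0, 0, 0, 0, 49]
The echelon form has 3 nonzero rows; the last pivot sits in the augmented column, so rank(T) = 2 but rank([T|b]) = 3.
Since the ranks differ, the system is inconsistent.
It has no solutions.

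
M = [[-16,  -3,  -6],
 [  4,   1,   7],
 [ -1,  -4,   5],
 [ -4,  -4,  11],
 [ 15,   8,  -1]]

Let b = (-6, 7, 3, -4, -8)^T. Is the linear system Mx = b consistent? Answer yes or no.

Row reduce the augmented matrix [M | b].
R2 ← R2 + (1/4)·R1: [0, 1/4, 11/2, 11/2]
R3 ← R3 − (1/16)·R1: [0, -61/16, 43/8, 27/8]
R4 ← R4 − (1/4)·R1: [0, -13/4, 25/2, -5/2]
R5 ← R5 + (15/16)·R1: [0, 83/16, -53/8, -109/8]
R3 ← R3 + (61/4)·R2: [0, 0, 357/4, 349/4]
R4 ← R4 + (13)·R2: [0, 0, 84, 69]
R5 ← R5 − (83/4)·R2: [0, 0, -483/4, -511/4]
R4 ← R4 − (16/17)·R3: [0, 0, 0, -223/17]
R5 ← R5 + (23/17)·R3: [0, 0, 0, -165/17]
R5 ← R5 − (165/223)·R4: [0, 0, 0, 0]
The echelon form has 4 nonzero rows; the last pivot sits in the augmented column, so rank(M) = 3 but rank([M|b]) = 4.
Since the ranks differ, the system is inconsistent.

no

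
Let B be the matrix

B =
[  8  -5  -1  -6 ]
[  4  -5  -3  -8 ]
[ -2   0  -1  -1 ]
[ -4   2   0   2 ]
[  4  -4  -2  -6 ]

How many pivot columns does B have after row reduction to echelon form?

2

Row reduce to echelon form.
R2 ← R2 − (1/2)·R1: [0, -5/2, -5/2, -5]
R3 ← R3 + (1/4)·R1: [0, -5/4, -5/4, -5/2]
R4 ← R4 + (1/2)·R1: [0, -1/2, -1/2, -1]
R5 ← R5 − (1/2)·R1: [0, -3/2, -3/2, -3]
R3 ← R3 − (1/2)·R2: [0, 0, 0, 0]
R4 ← R4 − (1/5)·R2: [0, 0, 0, 0]
R5 ← R5 − (3/5)·R2: [0, 0, 0, 0]
Echelon form has 2 nonzero rows, so rank(B) = 2.
Each nonzero row contributes one pivot column: 2 pivot columns.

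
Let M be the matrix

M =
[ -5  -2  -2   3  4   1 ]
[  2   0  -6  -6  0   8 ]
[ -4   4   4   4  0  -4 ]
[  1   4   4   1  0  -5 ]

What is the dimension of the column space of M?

4

Row reduce to echelon form.
R2 ← R2 + (2/5)·R1: [0, -4/5, -34/5, -24/5, 8/5, 42/5]
R3 ← R3 − (4/5)·R1: [0, 28/5, 28/5, 8/5, -16/5, -24/5]
R4 ← R4 + (1/5)·R1: [0, 18/5, 18/5, 8/5, 4/5, -24/5]
R3 ← R3 + (7)·R2: [0, 0, -42, -32, 8, 54]
R4 ← R4 + (9/2)·R2: [0, 0, -27, -20, 8, 33]
R4 ← R4 − (9/14)·R3: [0, 0, 0, 4/7, 20/7, -12/7]
Echelon form has 4 nonzero rows, so rank(M) = 4.
The column space has dimension equal to the rank: 4.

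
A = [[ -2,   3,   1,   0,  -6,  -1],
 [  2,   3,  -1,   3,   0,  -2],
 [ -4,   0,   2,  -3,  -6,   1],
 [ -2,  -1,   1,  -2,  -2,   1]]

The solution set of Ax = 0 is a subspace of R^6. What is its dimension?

Row reduce to echelon form.
R2 ← R2 + R1: [0, 6, 0, 3, -6, -3]
R3 ← R3 − (2)·R1: [0, -6, 0, -3, 6, 3]
R4 ← R4 − R1: [0, -4, 0, -2, 4, 2]
R3 ← R3 + R2: [0, 0, 0, 0, 0, 0]
R4 ← R4 + (2/3)·R2: [0, 0, 0, 0, 0, 0]
2 nonzero rows, so rank(A) = 2.
A has 6 columns; by rank–nullity, nullity = 6 − 2 = 4.

4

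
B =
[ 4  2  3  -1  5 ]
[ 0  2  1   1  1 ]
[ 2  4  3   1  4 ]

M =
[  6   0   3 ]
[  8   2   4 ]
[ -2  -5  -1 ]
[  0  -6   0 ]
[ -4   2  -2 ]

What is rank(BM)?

2

First compute BM:
[[ 14,   5,   7],
 [ 10,  -5,   5],
 [ 22,  -5,  11]]
Now row reduce the product.
R2 ← R2 − (5/7)·R1: [0, -60/7, 0]
R3 ← R3 − (11/7)·R1: [0, -90/7, 0]
R3 ← R3 − (3/2)·R2: [0, 0, 0]
2 nonzero rows, so rank(BM) = 2.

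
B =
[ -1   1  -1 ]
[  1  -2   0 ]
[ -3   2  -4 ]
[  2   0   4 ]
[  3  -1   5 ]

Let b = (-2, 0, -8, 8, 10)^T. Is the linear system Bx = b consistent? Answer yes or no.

Row reduce the augmented matrix [B | b].
R2 ← R2 + R1: [0, -1, -1, -2]
R3 ← R3 − (3)·R1: [0, -1, -1, -2]
R4 ← R4 + (2)·R1: [0, 2, 2, 4]
R5 ← R5 + (3)·R1: [0, 2, 2, 4]
R3 ← R3 − R2: [0, 0, 0, 0]
R4 ← R4 + (2)·R2: [0, 0, 0, 0]
R5 ← R5 + (2)·R2: [0, 0, 0, 0]
The echelon form has 2 nonzero rows, and every pivot lies in the first 3 columns, so rank(B) = rank([B|b]) = 2.
The system is consistent.

yes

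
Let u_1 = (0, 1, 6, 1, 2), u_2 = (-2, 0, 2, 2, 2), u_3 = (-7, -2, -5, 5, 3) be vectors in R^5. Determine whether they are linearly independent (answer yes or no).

no

Form the matrix with these vectors as rows and row reduce.
Swap R1 ↔ R2
R3 ← R3 − (7/2)·R1: [0, -2, -12, -2, -4]
R3 ← R3 + (2)·R2: [0, 0, 0, 0, 0]
2 nonzero rows, so the 3 vectors span a space of dimension 2.
Since 2 < 3, the vectors are linearly dependent.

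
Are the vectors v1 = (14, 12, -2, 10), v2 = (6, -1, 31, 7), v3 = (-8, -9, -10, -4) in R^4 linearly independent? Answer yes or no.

yes

Form the matrix with these vectors as rows and row reduce.
R2 ← R2 − (3/7)·R1: [0, -43/7, 223/7, 19/7]
R3 ← R3 + (4/7)·R1: [0, -15/7, -78/7, 12/7]
R3 ← R3 − (15/43)·R2: [0, 0, -957/43, 33/43]
3 nonzero rows, so the 3 vectors span a space of dimension 3.
Since 3 = 3, the vectors are linearly independent.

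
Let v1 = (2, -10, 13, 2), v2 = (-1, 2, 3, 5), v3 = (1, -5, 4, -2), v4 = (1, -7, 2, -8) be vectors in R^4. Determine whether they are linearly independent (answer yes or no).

no

Form the matrix with these vectors as rows and row reduce.
R2 ← R2 + (1/2)·R1: [0, -3, 19/2, 6]
R3 ← R3 − (1/2)·R1: [0, 0, -5/2, -3]
R4 ← R4 − (1/2)·R1: [0, -2, -9/2, -9]
R4 ← R4 − (2/3)·R2: [0, 0, -65/6, -13]
R4 ← R4 − (13/3)·R3: [0, 0, 0, 0]
3 nonzero rows, so the 4 vectors span a space of dimension 3.
Since 3 < 4, the vectors are linearly dependent.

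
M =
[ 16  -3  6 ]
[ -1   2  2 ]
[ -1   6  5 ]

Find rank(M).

3

Row reduce to echelon form.
R2 ← R2 + (1/16)·R1: [0, 29/16, 19/8]
R3 ← R3 + (1/16)·R1: [0, 93/16, 43/8]
R3 ← R3 − (93/29)·R2: [0, 0, -65/29]
Echelon form has 3 nonzero rows, so rank(M) = 3.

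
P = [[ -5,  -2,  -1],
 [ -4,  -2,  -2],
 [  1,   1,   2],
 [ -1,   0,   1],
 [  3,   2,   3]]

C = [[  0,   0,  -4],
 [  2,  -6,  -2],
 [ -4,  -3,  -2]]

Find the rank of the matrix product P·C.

2

First compute PC:
[[  0,  15,  26],
 [  4,  18,  24],
 [ -6, -12, -10],
 [ -4,  -3,   2],
 [ -8, -21, -22]]
Now row reduce the product.
Swap R1 ↔ R2
R3 ← R3 + (3/2)·R1: [0, 15, 26]
R4 ← R4 + R1: [0, 15, 26]
R5 ← R5 + (2)·R1: [0, 15, 26]
R3 ← R3 − R2: [0, 0, 0]
R4 ← R4 − R2: [0, 0, 0]
R5 ← R5 − R2: [0, 0, 0]
2 nonzero rows, so rank(PC) = 2.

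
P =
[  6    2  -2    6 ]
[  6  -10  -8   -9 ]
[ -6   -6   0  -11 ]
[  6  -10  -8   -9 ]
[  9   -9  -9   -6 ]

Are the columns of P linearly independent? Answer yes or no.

no

Row reduce P to echelon form.
R2 ← R2 − R1: [0, -12, -6, -15]
R3 ← R3 + R1: [0, -4, -2, -5]
R4 ← R4 − R1: [0, -12, -6, -15]
R5 ← R5 − (3/2)·R1: [0, -12, -6, -15]
R3 ← R3 − (1/3)·R2: [0, 0, 0, 0]
R4 ← R4 − R2: [0, 0, 0, 0]
R5 ← R5 − R2: [0, 0, 0, 0]
2 pivots among 4 columns.
Only 2 < 4 pivot columns, so the columns are linearly dependent.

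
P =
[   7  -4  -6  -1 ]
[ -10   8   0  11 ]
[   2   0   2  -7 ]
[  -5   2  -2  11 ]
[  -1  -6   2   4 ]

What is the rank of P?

4

Row reduce to echelon form.
R2 ← R2 + (10/7)·R1: [0, 16/7, -60/7, 67/7]
R3 ← R3 − (2/7)·R1: [0, 8/7, 26/7, -47/7]
R4 ← R4 + (5/7)·R1: [0, -6/7, -44/7, 72/7]
R5 ← R5 + (1/7)·R1: [0, -46/7, 8/7, 27/7]
R3 ← R3 − (1/2)·R2: [0, 0, 8, -23/2]
R4 ← R4 + (3/8)·R2: [0, 0, -19/2, 111/8]
R5 ← R5 + (23/8)·R2: [0, 0, -47/2, 251/8]
R4 ← R4 + (19/16)·R3: [0, 0, 0, 7/32]
R5 ← R5 + (47/16)·R3: [0, 0, 0, -77/32]
R5 ← R5 + (11)·R4: [0, 0, 0, 0]
Echelon form has 4 nonzero rows, so rank(P) = 4.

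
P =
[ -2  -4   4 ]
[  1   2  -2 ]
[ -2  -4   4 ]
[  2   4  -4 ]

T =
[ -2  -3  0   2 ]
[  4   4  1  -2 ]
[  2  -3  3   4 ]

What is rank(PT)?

1

First compute PT:
[[ -4, -22,   8,  20],
 [  2,  11,  -4, -10],
 [ -4, -22,   8,  20],
 [  4,  22,  -8, -20]]
Now row reduce the product.
R2 ← R2 + (1/2)·R1: [0, 0, 0, 0]
R3 ← R3 − R1: [0, 0, 0, 0]
R4 ← R4 + R1: [0, 0, 0, 0]
1 nonzero row, so rank(PT) = 1.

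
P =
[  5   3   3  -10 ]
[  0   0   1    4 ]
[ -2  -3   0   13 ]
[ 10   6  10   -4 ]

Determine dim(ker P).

1

Row reduce to echelon form.
R3 ← R3 + (2/5)·R1: [0, -9/5, 6/5, 9]
R4 ← R4 − (2)·R1: [0, 0, 4, 16]
Swap R2 ↔ R3
R4 ← R4 − (4)·R3: [0, 0, 0, 0]
3 nonzero rows, so rank(P) = 3.
P has 4 columns; by rank–nullity, nullity = 4 − 3 = 1.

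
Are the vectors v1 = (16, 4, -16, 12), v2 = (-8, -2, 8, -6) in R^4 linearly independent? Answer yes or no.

no

Form the matrix with these vectors as rows and row reduce.
R2 ← R2 + (1/2)·R1: [0, 0, 0, 0]
1 nonzero row, so the 2 vectors span a space of dimension 1.
Since 1 < 2, the vectors are linearly dependent.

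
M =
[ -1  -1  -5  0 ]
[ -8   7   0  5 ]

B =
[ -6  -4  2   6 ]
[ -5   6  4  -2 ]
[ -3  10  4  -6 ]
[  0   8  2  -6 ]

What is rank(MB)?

First compute MB:
[[ 26, -52, -26,  26],
 [ 13, 114,  22, -92]]
Now row reduce the product.
R2 ← R2 − (1/2)·R1: [0, 140, 35, -105]
2 nonzero rows, so rank(MB) = 2.

2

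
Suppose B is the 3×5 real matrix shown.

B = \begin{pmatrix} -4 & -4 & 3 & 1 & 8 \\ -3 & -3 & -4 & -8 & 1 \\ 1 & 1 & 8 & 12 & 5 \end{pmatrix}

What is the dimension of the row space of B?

Row reduce to echelon form.
R2 ← R2 − (3/4)·R1: [0, 0, -25/4, -35/4, -5]
R3 ← R3 + (1/4)·R1: [0, 0, 35/4, 49/4, 7]
R3 ← R3 + (7/5)·R2: [0, 0, 0, 0, 0]
Echelon form has 2 nonzero rows, so rank(B) = 2.
The row space has dimension equal to the rank: 2.

2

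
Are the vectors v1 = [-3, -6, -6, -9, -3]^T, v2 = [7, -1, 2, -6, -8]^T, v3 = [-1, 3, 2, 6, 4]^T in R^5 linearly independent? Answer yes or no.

no

Form the matrix with these vectors as rows and row reduce.
R2 ← R2 + (7/3)·R1: [0, -15, -12, -27, -15]
R3 ← R3 − (1/3)·R1: [0, 5, 4, 9, 5]
R3 ← R3 + (1/3)·R2: [0, 0, 0, 0, 0]
2 nonzero rows, so the 3 vectors span a space of dimension 2.
Since 2 < 3, the vectors are linearly dependent.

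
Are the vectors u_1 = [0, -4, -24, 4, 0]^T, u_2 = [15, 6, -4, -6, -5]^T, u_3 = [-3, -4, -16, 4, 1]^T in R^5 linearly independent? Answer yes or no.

no

Form the matrix with these vectors as rows and row reduce.
Swap R1 ↔ R2
R3 ← R3 + (1/5)·R1: [0, -14/5, -84/5, 14/5, 0]
R3 ← R3 − (7/10)·R2: [0, 0, 0, 0, 0]
2 nonzero rows, so the 3 vectors span a space of dimension 2.
Since 2 < 3, the vectors are linearly dependent.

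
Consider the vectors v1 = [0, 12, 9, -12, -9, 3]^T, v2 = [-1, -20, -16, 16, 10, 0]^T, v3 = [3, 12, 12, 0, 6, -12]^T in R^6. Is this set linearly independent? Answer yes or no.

Form the matrix with these vectors as rows and row reduce.
Swap R1 ↔ R2
R3 ← R3 + (3)·R1: [0, -48, -36, 48, 36, -12]
R3 ← R3 + (4)·R2: [0, 0, 0, 0, 0, 0]
2 nonzero rows, so the 3 vectors span a space of dimension 2.
Since 2 < 3, the vectors are linearly dependent.

no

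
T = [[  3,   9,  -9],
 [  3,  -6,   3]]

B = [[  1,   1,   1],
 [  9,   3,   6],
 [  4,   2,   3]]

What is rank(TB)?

2

First compute TB:
[[ 48,  12,  30],
 [-39,  -9, -24]]
Now row reduce the product.
R2 ← R2 + (13/16)·R1: [0, 3/4, 3/8]
2 nonzero rows, so rank(TB) = 2.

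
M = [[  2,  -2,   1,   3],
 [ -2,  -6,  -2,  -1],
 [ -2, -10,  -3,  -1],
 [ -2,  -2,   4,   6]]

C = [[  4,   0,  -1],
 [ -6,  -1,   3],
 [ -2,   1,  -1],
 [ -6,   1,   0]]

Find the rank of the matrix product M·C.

First compute MC:
[[  0,   6,  -9],
 [ 38,   3, -14],
 [ 64,   6, -25],
 [-40,  12,  -8]]
Now row reduce the product.
Swap R1 ↔ R2
R3 ← R3 − (32/19)·R1: [0, 18/19, -27/19]
R4 ← R4 + (20/19)·R1: [0, 288/19, -432/19]
R3 ← R3 − (3/19)·R2: [0, 0, 0]
R4 ← R4 − (48/19)·R2: [0, 0, 0]
2 nonzero rows, so rank(MC) = 2.

2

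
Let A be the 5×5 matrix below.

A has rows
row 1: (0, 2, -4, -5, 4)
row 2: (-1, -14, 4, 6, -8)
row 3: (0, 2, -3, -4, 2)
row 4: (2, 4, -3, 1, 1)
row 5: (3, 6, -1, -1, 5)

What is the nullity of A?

0

Row reduce to echelon form.
Swap R1 ↔ R2
R4 ← R4 + (2)·R1: [0, -24, 5, 13, -15]
R5 ← R5 + (3)·R1: [0, -36, 11, 17, -19]
R3 ← R3 − R2: [0, 0, 1, 1, -2]
R4 ← R4 + (12)·R2: [0, 0, -43, -47, 33]
R5 ← R5 + (18)·R2: [0, 0, -61, -73, 53]
R4 ← R4 + (43)·R3: [0, 0, 0, -4, -53]
R5 ← R5 + (61)·R3: [0, 0, 0, -12, -69]
R5 ← R5 − (3)·R4: [0, 0, 0, 0, 90]
5 nonzero rows, so rank(A) = 5.
A has 5 columns; by rank–nullity, nullity = 5 − 5 = 0.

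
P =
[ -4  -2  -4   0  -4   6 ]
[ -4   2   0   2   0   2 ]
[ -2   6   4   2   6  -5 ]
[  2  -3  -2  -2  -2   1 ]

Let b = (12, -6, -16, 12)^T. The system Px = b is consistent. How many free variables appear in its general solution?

3

Row reduce the augmented matrix [P | b].
R2 ← R2 − R1: [0, 4, 4, 2, 4, -4, -18]
R3 ← R3 − (1/2)·R1: [0, 7, 6, 2, 8, -8, -22]
R4 ← R4 + (1/2)·R1: [0, -4, -4, -2, -4, 4, 18]
R3 ← R3 − (7/4)·R2: [0, 0, -1, -3/2, 1, -1, 19/2]
R4 ← R4 + R2: [0, 0, 0, 0, 0, 0, 0]
The echelon form has 3 nonzero rows, and every pivot lies in the first 6 columns, so rank(P) = rank([P|b]) = 3.
The system is consistent.
Free variables = (unknowns) − (rank) = 6 − 3 = 3.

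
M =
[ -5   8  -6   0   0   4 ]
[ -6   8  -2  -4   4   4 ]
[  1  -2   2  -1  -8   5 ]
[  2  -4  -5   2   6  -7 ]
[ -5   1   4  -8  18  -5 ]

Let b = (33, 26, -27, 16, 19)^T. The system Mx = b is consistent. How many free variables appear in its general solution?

Row reduce the augmented matrix [M | b].
R2 ← R2 − (6/5)·R1: [0, -8/5, 26/5, -4, 4, -4/5, -68/5]
R3 ← R3 + (1/5)·R1: [0, -2/5, 4/5, -1, -8, 29/5, -102/5]
R4 ← R4 + (2/5)·R1: [0, -4/5, -37/5, 2, 6, -27/5, 146/5]
R5 ← R5 − R1: [0, -7, 10, -8, 18, -9, -14]
R3 ← R3 − (1/4)·R2: [0, 0, -1/2, 0, -9, 6, -17]
R4 ← R4 − (1/2)·R2: [0, 0, -10, 4, 4, -5, 36]
R5 ← R5 − (35/8)·R2: [0, 0, -51/4, 19/2, 1/2, -11/2, 91/2]
R4 ← R4 − (20)·R3: [0, 0, 0, 4, 184, -125, 376]
R5 ← R5 − (51/2)·R3: [0, 0, 0, 19/2, 230, -317/2, 479]
R5 ← R5 − (19/8)·R4: [0, 0, 0, 0, -207, 1107/8, -414]
The echelon form has 5 nonzero rows, and every pivot lies in the first 6 columns, so rank(M) = rank([M|b]) = 5.
The system is consistent.
Free variables = (unknowns) − (rank) = 6 − 5 = 1.

1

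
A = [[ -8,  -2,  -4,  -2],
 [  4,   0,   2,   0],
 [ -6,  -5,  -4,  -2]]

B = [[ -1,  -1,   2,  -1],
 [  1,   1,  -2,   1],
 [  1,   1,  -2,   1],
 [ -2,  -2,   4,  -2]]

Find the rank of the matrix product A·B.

First compute AB:
[[  6,   6, -12,   6],
 [ -2,  -2,   4,  -2],
 [  1,   1,  -2,   1]]
Now row reduce the product.
R2 ← R2 + (1/3)·R1: [0, 0, 0, 0]
R3 ← R3 − (1/6)·R1: [0, 0, 0, 0]
1 nonzero row, so rank(AB) = 1.

1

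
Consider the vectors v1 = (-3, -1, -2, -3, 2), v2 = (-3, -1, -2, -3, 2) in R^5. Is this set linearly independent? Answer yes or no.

no

Form the matrix with these vectors as rows and row reduce.
R2 ← R2 − R1: [0, 0, 0, 0, 0]
1 nonzero row, so the 2 vectors span a space of dimension 1.
Since 1 < 2, the vectors are linearly dependent.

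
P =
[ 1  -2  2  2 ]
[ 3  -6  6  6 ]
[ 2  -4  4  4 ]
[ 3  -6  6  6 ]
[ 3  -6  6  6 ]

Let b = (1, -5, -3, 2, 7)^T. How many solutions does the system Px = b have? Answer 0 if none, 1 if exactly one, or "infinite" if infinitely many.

Row reduce the augmented matrix [P | b].
R2 ← R2 − (3)·R1: [0, 0, 0, 0, -8]
R3 ← R3 − (2)·R1: [0, 0, 0, 0, -5]
R4 ← R4 − (3)·R1: [0, 0, 0, 0, -1]
R5 ← R5 − (3)·R1: [0, 0, 0, 0, 4]
R3 ← R3 − (5/8)·R2: [0, 0, 0, 0, 0]
R4 ← R4 − (1/8)·R2: [0, 0, 0, 0, 0]
R5 ← R5 + (1/2)·R2: [0, 0, 0, 0, 0]
The echelon form has 2 nonzero rows; the last pivot sits in the augmented column, so rank(P) = 1 but rank([P|b]) = 2.
Since the ranks differ, the system is inconsistent.
It has no solutions.

0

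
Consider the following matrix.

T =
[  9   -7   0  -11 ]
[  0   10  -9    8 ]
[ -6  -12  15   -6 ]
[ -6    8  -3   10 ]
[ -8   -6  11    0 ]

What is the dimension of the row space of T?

Row reduce to echelon form.
R3 ← R3 + (2/3)·R1: [0, -50/3, 15, -40/3]
R4 ← R4 + (2/3)·R1: [0, 10/3, -3, 8/3]
R5 ← R5 + (8/9)·R1: [0, -110/9, 11, -88/9]
R3 ← R3 + (5/3)·R2: [0, 0, 0, 0]
R4 ← R4 − (1/3)·R2: [0, 0, 0, 0]
R5 ← R5 + (11/9)·R2: [0, 0, 0, 0]
Echelon form has 2 nonzero rows, so rank(T) = 2.
The row space has dimension equal to the rank: 2.

2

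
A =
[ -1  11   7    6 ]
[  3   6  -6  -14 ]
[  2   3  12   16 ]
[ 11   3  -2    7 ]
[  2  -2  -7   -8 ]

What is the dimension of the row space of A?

4

Row reduce to echelon form.
R2 ← R2 + (3)·R1: [0, 39, 15, 4]
R3 ← R3 + (2)·R1: [0, 25, 26, 28]
R4 ← R4 + (11)·R1: [0, 124, 75, 73]
R5 ← R5 + (2)·R1: [0, 20, 7, 4]
R3 ← R3 − (25/39)·R2: [0, 0, 213/13, 992/39]
R4 ← R4 − (124/39)·R2: [0, 0, 355/13, 2351/39]
R5 ← R5 − (20/39)·R2: [0, 0, -9/13, 76/39]
R4 ← R4 − (5/3)·R3: [0, 0, 0, 161/9]
R5 ← R5 + (3/71)·R3: [0, 0, 0, 644/213]
R5 ← R5 − (12/71)·R4: [0, 0, 0, 0]
Echelon form has 4 nonzero rows, so rank(A) = 4.
The row space has dimension equal to the rank: 4.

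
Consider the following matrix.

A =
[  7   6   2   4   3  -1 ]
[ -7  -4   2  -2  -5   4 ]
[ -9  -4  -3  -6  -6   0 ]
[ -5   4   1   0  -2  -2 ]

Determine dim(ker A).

2

Row reduce to echelon form.
R2 ← R2 + R1: [0, 2, 4, 2, -2, 3]
R3 ← R3 + (9/7)·R1: [0, 26/7, -3/7, -6/7, -15/7, -9/7]
R4 ← R4 + (5/7)·R1: [0, 58/7, 17/7, 20/7, 1/7, -19/7]
R3 ← R3 − (13/7)·R2: [0, 0, -55/7, -32/7, 11/7, -48/7]
R4 ← R4 − (29/7)·R2: [0, 0, -99/7, -38/7, 59/7, -106/7]
R4 ← R4 − (9/5)·R3: [0, 0, 0, 14/5, 28/5, -14/5]
4 nonzero rows, so rank(A) = 4.
A has 6 columns; by rank–nullity, nullity = 6 − 4 = 2.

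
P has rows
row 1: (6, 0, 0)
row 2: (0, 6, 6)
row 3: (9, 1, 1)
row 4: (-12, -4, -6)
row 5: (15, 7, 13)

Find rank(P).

3

Row reduce to echelon form.
R3 ← R3 − (3/2)·R1: [0, 1, 1]
R4 ← R4 + (2)·R1: [0, -4, -6]
R5 ← R5 − (5/2)·R1: [0, 7, 13]
R3 ← R3 − (1/6)·R2: [0, 0, 0]
R4 ← R4 + (2/3)·R2: [0, 0, -2]
R5 ← R5 − (7/6)·R2: [0, 0, 6]
Swap R3 ↔ R4
R5 ← R5 + (3)·R3: [0, 0, 0]
Echelon form has 3 nonzero rows, so rank(P) = 3.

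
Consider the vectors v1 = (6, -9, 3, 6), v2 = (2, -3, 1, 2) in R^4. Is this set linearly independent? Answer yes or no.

Form the matrix with these vectors as rows and row reduce.
R2 ← R2 − (1/3)·R1: [0, 0, 0, 0]
1 nonzero row, so the 2 vectors span a space of dimension 1.
Since 1 < 2, the vectors are linearly dependent.

no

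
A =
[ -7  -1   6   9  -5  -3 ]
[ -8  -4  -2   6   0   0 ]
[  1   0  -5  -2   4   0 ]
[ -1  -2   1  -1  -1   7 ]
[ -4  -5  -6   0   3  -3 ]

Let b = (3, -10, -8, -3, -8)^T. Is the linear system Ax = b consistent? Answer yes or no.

Row reduce the augmented matrix [A | b].
R2 ← R2 − (8/7)·R1: [0, -20/7, -62/7, -30/7, 40/7, 24/7, -94/7]
R3 ← R3 + (1/7)·R1: [0, -1/7, -29/7, -5/7, 23/7, -3/7, -53/7]
R4 ← R4 − (1/7)·R1: [0, -13/7, 1/7, -16/7, -2/7, 52/7, -24/7]
R5 ← R5 − (4/7)·R1: [0, -31/7, -66/7, -36/7, 41/7, -9/7, -68/7]
R3 ← R3 − (1/20)·R2: [0, 0, -37/10, -1/2, 3, -3/5, -69/10]
R4 ← R4 − (13/20)·R2: [0, 0, 59/10, 1/2, -4, 26/5, 53/10]
R5 ← R5 − (31/20)·R2: [0, 0, 43/10, 3/2, -3, -33/5, 111/10]
R4 ← R4 + (59/37)·R3: [0, 0, 0, -11/37, 29/37, 157/37, -211/37]
R5 ← R5 + (43/37)·R3: [0, 0, 0, 34/37, 18/37, -270/37, 114/37]
R5 ← R5 + (34/11)·R4: [0, 0, 0, 0, 32/11, 64/11, -160/11]
The echelon form has 5 nonzero rows, and every pivot lies in the first 6 columns, so rank(A) = rank([A|b]) = 5.
The system is consistent.

yes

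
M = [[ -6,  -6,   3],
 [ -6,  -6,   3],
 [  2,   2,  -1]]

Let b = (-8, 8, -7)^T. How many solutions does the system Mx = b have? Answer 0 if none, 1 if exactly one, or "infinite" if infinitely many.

Row reduce the augmented matrix [M | b].
R2 ← R2 − R1: [0, 0, 0, 16]
R3 ← R3 + (1/3)·R1: [0, 0, 0, -29/3]
R3 ← R3 + (29/48)·R2: [0, 0, 0, 0]
The echelon form has 2 nonzero rows; the last pivot sits in the augmented column, so rank(M) = 1 but rank([M|b]) = 2.
Since the ranks differ, the system is inconsistent.
It has no solutions.

0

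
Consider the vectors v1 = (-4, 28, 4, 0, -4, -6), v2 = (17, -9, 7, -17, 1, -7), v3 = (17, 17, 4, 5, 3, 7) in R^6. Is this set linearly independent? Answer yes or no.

yes

Form the matrix with these vectors as rows and row reduce.
R2 ← R2 + (17/4)·R1: [0, 110, 24, -17, -16, -65/2]
R3 ← R3 + (17/4)·R1: [0, 136, 21, 5, -14, -37/2]
R3 ← R3 − (68/55)·R2: [0, 0, -477/55, 1431/55, 318/55, 477/22]
3 nonzero rows, so the 3 vectors span a space of dimension 3.
Since 3 = 3, the vectors are linearly independent.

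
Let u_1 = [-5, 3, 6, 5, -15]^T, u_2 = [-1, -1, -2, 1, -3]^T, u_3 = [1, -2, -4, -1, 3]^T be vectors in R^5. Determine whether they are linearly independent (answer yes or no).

Form the matrix with these vectors as rows and row reduce.
R2 ← R2 − (1/5)·R1: [0, -8/5, -16/5, 0, 0]
R3 ← R3 + (1/5)·R1: [0, -7/5, -14/5, 0, 0]
R3 ← R3 − (7/8)·R2: [0, 0, 0, 0, 0]
2 nonzero rows, so the 3 vectors span a space of dimension 2.
Since 2 < 3, the vectors are linearly dependent.

no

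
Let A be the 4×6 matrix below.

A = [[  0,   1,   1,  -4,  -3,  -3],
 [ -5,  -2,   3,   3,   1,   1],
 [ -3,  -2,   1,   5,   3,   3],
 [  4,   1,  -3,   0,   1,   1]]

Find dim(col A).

2

Row reduce to echelon form.
Swap R1 ↔ R2
R3 ← R3 − (3/5)·R1: [0, -4/5, -4/5, 16/5, 12/5, 12/5]
R4 ← R4 + (4/5)·R1: [0, -3/5, -3/5, 12/5, 9/5, 9/5]
R3 ← R3 + (4/5)·R2: [0, 0, 0, 0, 0, 0]
R4 ← R4 + (3/5)·R2: [0, 0, 0, 0, 0, 0]
Echelon form has 2 nonzero rows, so rank(A) = 2.
The column space has dimension equal to the rank: 2.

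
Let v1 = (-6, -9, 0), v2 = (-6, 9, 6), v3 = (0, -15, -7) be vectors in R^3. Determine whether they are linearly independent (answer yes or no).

yes

Form the matrix with these vectors as rows and row reduce.
R2 ← R2 − R1: [0, 18, 6]
R3 ← R3 + (5/6)·R2: [0, 0, -2]
3 nonzero rows, so the 3 vectors span a space of dimension 3.
Since 3 = 3, the vectors are linearly independent.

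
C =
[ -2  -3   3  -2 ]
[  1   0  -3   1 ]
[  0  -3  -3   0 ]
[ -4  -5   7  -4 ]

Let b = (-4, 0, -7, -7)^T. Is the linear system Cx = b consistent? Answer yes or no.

no

Row reduce the augmented matrix [C | b].
R2 ← R2 + (1/2)·R1: [0, -3/2, -3/2, 0, -2]
R4 ← R4 − (2)·R1: [0, 1, 1, 0, 1]
R3 ← R3 − (2)·R2: [0, 0, 0, 0, -3]
R4 ← R4 + (2/3)·R2: [0, 0, 0, 0, -1/3]
R4 ← R4 − (1/9)·R3: [0, 0, 0, 0, 0]
The echelon form has 3 nonzero rows; the last pivot sits in the augmented column, so rank(C) = 2 but rank([C|b]) = 3.
Since the ranks differ, the system is inconsistent.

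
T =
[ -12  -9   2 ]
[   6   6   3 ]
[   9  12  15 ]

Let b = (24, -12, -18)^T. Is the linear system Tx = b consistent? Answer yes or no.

Row reduce the augmented matrix [T | b].
R2 ← R2 + (1/2)·R1: [0, 3/2, 4, 0]
R3 ← R3 + (3/4)·R1: [0, 21/4, 33/2, 0]
R3 ← R3 − (7/2)·R2: [0, 0, 5/2, 0]
The echelon form has 3 nonzero rows, and every pivot lies in the first 3 columns, so rank(T) = rank([T|b]) = 3.
The system is consistent.

yes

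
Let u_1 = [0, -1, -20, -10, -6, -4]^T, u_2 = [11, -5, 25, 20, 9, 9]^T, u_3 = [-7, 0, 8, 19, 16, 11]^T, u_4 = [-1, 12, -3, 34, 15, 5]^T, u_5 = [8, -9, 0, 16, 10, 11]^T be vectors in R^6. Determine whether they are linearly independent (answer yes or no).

no

Form the matrix with these vectors as rows and row reduce.
Swap R1 ↔ R2
R3 ← R3 + (7/11)·R1: [0, -35/11, 263/11, 349/11, 239/11, 184/11]
R4 ← R4 + (1/11)·R1: [0, 127/11, -8/11, 394/11, 174/11, 64/11]
R5 ← R5 − (8/11)·R1: [0, -59/11, -200/11, 16/11, 38/11, 49/11]
R3 ← R3 − (35/11)·R2: [0, 0, 963/11, 699/11, 449/11, 324/11]
R4 ← R4 + (127/11)·R2: [0, 0, -2548/11, -876/11, -588/11, -444/11]
R5 ← R5 − (59/11)·R2: [0, 0, 980/11, 606/11, 392/11, 285/11]
R4 ← R4 + (2548/963)·R3: [0, 0, 0, 28408/321, 52528/963, 4020/107]
R5 ← R5 − (980/963)·R3: [0, 0, 0, -3074/321, -5684/963, -435/107]
R5 ← R5 + (29/268)·R4: [0, 0, 0, 0, 0, 0]
4 nonzero rows, so the 5 vectors span a space of dimension 4.
Since 4 < 5, the vectors are linearly dependent.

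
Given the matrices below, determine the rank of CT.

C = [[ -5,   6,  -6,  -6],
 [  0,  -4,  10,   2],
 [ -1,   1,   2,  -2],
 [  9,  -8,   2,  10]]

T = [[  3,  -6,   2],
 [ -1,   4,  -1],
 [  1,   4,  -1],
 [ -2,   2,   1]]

3

First compute CT:
[[-15,  18, -16],
 [ 10,  28,  -4],
 [  2,  14,  -7],
 [ 17, -58,  34]]
Now row reduce the product.
R2 ← R2 + (2/3)·R1: [0, 40, -44/3]
R3 ← R3 + (2/15)·R1: [0, 82/5, -137/15]
R4 ← R4 + (17/15)·R1: [0, -188/5, 238/15]
R3 ← R3 − (41/100)·R2: [0, 0, -78/25]
R4 ← R4 + (47/50)·R2: [0, 0, 52/25]
R4 ← R4 + (2/3)·R3: [0, 0, 0]
3 nonzero rows, so rank(CT) = 3.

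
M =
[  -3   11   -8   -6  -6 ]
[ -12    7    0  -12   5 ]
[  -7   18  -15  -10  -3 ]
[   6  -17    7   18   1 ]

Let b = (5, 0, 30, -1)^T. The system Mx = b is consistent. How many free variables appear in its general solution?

1

Row reduce the augmented matrix [M | b].
R2 ← R2 − (4)·R1: [0, -37, 32, 12, 29, -20]
R3 ← R3 − (7/3)·R1: [0, -23/3, 11/3, 4, 11, 55/3]
R4 ← R4 + (2)·R1: [0, 5, -9, 6, -11, 9]
R3 ← R3 − (23/111)·R2: [0, 0, -329/111, 56/37, 554/111, 2495/111]
R4 ← R4 + (5/37)·R2: [0, 0, -173/37, 282/37, -262/37, 233/37]
R4 ← R4 − (519/329)·R3: [0, 0, 0, 246/47, -4920/329, -9594/329]
The echelon form has 4 nonzero rows, and every pivot lies in the first 5 columns, so rank(M) = rank([M|b]) = 4.
The system is consistent.
Free variables = (unknowns) − (rank) = 5 − 4 = 1.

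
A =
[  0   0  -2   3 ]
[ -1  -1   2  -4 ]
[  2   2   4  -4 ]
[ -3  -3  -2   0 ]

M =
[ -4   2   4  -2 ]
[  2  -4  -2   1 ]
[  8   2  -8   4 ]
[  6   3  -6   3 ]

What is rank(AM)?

2

First compute AM:
[[  2,   5,  -2,   1],
 [ -6,  -6,   6,  -3],
 [  4,  -8,  -4,   2],
 [-10,   2,  10,  -5]]
Now row reduce the product.
R2 ← R2 + (3)·R1: [0, 9, 0, 0]
R3 ← R3 − (2)·R1: [0, -18, 0, 0]
R4 ← R4 + (5)·R1: [0, 27, 0, 0]
R3 ← R3 + (2)·R2: [0, 0, 0, 0]
R4 ← R4 − (3)·R2: [0, 0, 0, 0]
2 nonzero rows, so rank(AM) = 2.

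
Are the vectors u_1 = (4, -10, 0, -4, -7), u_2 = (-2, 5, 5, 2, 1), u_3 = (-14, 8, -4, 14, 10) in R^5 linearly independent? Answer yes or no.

yes

Form the matrix with these vectors as rows and row reduce.
R2 ← R2 + (1/2)·R1: [0, 0, 5, 0, -5/2]
R3 ← R3 + (7/2)·R1: [0, -27, -4, 0, -29/2]
Swap R2 ↔ R3
3 nonzero rows, so the 3 vectors span a space of dimension 3.
Since 3 = 3, the vectors are linearly independent.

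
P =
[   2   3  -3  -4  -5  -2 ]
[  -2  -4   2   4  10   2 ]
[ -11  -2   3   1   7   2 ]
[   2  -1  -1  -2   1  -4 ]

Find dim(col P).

Row reduce to echelon form.
R2 ← R2 + R1: [0, -1, -1, 0, 5, 0]
R3 ← R3 + (11/2)·R1: [0, 29/2, -27/2, -21, -41/2, -9]
R4 ← R4 − R1: [0, -4, 2, 2, 6, -2]
R3 ← R3 + (29/2)·R2: [0, 0, -28, -21, 52, -9]
R4 ← R4 − (4)·R2: [0, 0, 6, 2, -14, -2]
R4 ← R4 + (3/14)·R3: [0, 0, 0, -5/2, -20/7, -55/14]
Echelon form has 4 nonzero rows, so rank(P) = 4.
The column space has dimension equal to the rank: 4.

4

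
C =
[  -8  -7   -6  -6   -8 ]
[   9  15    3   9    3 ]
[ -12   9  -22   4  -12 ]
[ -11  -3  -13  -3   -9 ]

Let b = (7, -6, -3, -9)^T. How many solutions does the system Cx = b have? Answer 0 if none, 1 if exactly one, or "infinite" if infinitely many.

0

Row reduce the augmented matrix [C | b].
R2 ← R2 + (9/8)·R1: [0, 57/8, -15/4, 9/4, -6, 15/8]
R3 ← R3 − (3/2)·R1: [0, 39/2, -13, 13, 0, -27/2]
R4 ← R4 − (11/8)·R1: [0, 53/8, -19/4, 21/4, 2, -149/8]
R3 ← R3 − (52/19)·R2: [0, 0, -52/19, 130/19, 312/19, -354/19]
R4 ← R4 − (53/57)·R2: [0, 0, -24/19, 60/19, 144/19, -387/19]
R4 ← R4 − (6/13)·R3: [0, 0, 0, 0, 0, -153/13]
The echelon form has 4 nonzero rows; the last pivot sits in the augmented column, so rank(C) = 3 but rank([C|b]) = 4.
Since the ranks differ, the system is inconsistent.
It has no solutions.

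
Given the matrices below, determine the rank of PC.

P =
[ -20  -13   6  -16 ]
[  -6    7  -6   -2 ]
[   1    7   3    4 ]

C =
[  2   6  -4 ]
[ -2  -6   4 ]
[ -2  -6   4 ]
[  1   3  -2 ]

1

First compute PC:
[[-42, -126,  84],
 [-16, -48,  32],
 [-14, -42,  28]]
Now row reduce the product.
R2 ← R2 − (8/21)·R1: [0, 0, 0]
R3 ← R3 − (1/3)·R1: [0, 0, 0]
1 nonzero row, so rank(PC) = 1.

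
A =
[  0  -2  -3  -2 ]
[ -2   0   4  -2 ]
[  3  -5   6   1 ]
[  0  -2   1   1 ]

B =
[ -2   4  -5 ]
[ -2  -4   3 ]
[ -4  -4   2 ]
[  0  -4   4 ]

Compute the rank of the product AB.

First compute AB:
[[ 16,  28, -20],
 [-12, -16,  10],
 [-20,   4, -14],
 [  0,   0,   0]]
Now row reduce the product.
R2 ← R2 + (3/4)·R1: [0, 5, -5]
R3 ← R3 + (5/4)·R1: [0, 39, -39]
R3 ← R3 − (39/5)·R2: [0, 0, 0]
2 nonzero rows, so rank(AB) = 2.

2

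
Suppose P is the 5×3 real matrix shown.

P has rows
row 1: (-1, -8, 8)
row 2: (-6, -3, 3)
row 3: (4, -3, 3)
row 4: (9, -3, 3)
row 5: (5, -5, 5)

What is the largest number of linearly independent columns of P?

Row reduce to echelon form.
R2 ← R2 − (6)·R1: [0, 45, -45]
R3 ← R3 + (4)·R1: [0, -35, 35]
R4 ← R4 + (9)·R1: [0, -75, 75]
R5 ← R5 + (5)·R1: [0, -45, 45]
R3 ← R3 + (7/9)·R2: [0, 0, 0]
R4 ← R4 + (5/3)·R2: [0, 0, 0]
R5 ← R5 + R2: [0, 0, 0]
Echelon form has 2 nonzero rows, so rank(P) = 2.
The rank gives the maximum number of linearly independent columns: 2.

2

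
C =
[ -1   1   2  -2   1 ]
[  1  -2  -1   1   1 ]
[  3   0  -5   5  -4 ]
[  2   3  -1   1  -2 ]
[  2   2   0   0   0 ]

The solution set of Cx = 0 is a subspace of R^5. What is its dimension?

Row reduce to echelon form.
R2 ← R2 + R1: [0, -1, 1, -1, 2]
R3 ← R3 + (3)·R1: [0, 3, 1, -1, -1]
R4 ← R4 + (2)·R1: [0, 5, 3, -3, 0]
R5 ← R5 + (2)·R1: [0, 4, 4, -4, 2]
R3 ← R3 + (3)·R2: [0, 0, 4, -4, 5]
R4 ← R4 + (5)·R2: [0, 0, 8, -8, 10]
R5 ← R5 + (4)·R2: [0, 0, 8, -8, 10]
R4 ← R4 − (2)·R3: [0, 0, 0, 0, 0]
R5 ← R5 − (2)·R3: [0, 0, 0, 0, 0]
3 nonzero rows, so rank(C) = 3.
C has 5 columns; by rank–nullity, nullity = 5 − 3 = 2.

2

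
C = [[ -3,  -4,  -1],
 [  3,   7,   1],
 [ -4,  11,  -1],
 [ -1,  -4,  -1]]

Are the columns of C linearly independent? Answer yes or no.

yes

Row reduce C to echelon form.
R2 ← R2 + R1: [0, 3, 0]
R3 ← R3 − (4/3)·R1: [0, 49/3, 1/3]
R4 ← R4 − (1/3)·R1: [0, -8/3, -2/3]
R3 ← R3 − (49/9)·R2: [0, 0, 1/3]
R4 ← R4 + (8/9)·R2: [0, 0, -2/3]
R4 ← R4 + (2)·R3: [0, 0, 0]
3 pivots among 3 columns.
Every column is a pivot column, so the columns are linearly independent.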